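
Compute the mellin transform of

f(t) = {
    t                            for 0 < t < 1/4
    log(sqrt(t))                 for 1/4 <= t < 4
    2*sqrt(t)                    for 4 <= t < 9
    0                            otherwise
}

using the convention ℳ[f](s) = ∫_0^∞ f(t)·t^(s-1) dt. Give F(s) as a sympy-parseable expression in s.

remove the power substitution first: t**2 on [0, 1/2); log(t) on [1/2, 2); 2*t on [2, 3)
treat the 3 regions marked off by 1/4, 4 separately and sum
over [0, 1/4), the kernel integral of t enters the sum
[1/4, 4) adds the kernel integral of log(sqrt(t))
segment 4 to 9 holds 2*sqrt(t); add its integral

(-32*2**(4*s)*s**2*(s + 1) + 4*2**(4*s)*s*(s + 1)*(2*s + 1)*log(2) - 2*2**(4*s)*(s + 1)*(2*s + 1) + 48*6**(2*s)*s**2*(s + 1) + s**2*(2*s + 1) + 4*s*(s + 1)*(2*s + 1)*log(2) + 2*(s + 1)*(2*s + 1))/(4*2**(2*s)*s**2*(s + 1)*(2*s + 1))
  Re(s) > -1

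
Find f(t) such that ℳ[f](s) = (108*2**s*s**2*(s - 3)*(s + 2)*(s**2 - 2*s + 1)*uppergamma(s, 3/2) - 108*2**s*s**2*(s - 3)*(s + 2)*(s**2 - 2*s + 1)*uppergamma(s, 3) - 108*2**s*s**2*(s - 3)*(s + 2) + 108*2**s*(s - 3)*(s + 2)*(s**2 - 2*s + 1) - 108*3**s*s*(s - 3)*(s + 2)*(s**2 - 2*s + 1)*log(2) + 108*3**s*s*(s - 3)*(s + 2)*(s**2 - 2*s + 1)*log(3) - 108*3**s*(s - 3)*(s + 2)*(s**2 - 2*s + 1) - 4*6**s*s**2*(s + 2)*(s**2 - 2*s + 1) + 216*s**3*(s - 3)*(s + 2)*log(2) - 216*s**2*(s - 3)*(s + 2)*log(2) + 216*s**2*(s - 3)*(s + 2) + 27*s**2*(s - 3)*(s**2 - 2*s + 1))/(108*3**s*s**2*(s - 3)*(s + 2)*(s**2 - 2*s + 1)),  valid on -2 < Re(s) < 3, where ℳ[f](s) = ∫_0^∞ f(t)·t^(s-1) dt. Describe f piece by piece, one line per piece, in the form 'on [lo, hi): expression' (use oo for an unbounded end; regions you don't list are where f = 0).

strip the common scale on t: t**2 on [0, 1/2); log(t)/t on [1/2, 1); log(t) on [1, 3/2); …
split f at 1/3, 2/3, 1, 2: ℳ[f](s) collects 5 kernel integrals
on [0, 1/3): add ∫ 9*t**2/4·t^(s-1) dt
on [1/3, 2/3): add ∫ 2*log(3*t/2)/(3*t)·t^(s-1) dt
segment [2/3, 1) carries log(3*t/2); integrate it
segment 1 to 2 holds exp(-3*t/2); add its integral
between 2 and ∞ the integrand is 8/(27*t**3)·t^(s-1)

on [0, 1/3): 9*t**2/4
on [1/3, 2/3): 2*log(3*t/2)/(3*t)
on [2/3, 1): log(3*t/2)
on [1, 2): exp(-3*t/2)
on [2, oo): 8/(27*t**3)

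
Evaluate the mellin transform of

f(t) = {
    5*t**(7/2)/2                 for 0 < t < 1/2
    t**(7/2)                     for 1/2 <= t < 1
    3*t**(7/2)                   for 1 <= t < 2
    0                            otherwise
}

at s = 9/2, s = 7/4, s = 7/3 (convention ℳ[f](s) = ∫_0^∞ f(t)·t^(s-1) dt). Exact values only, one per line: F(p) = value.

F(9/2) = 392195/4096
F(7/4) = -8/21 + 2**(3/4)/224 + 128*2**(1/4)/7
F(7/3) = -12/35 + 9*2**(1/6)/2240 + 576*2**(5/6)/35

cuts at 1/2, 1: linearity sums the 3 kernel integrals
on [0, 1/2) integrate f = 5*t**(7/2)/2 against the kernel
over [1/2, 1), the kernel integral of t**(7/2) enters the sum
over [1, 2), the kernel integral of 3*t**(7/2) enters the sum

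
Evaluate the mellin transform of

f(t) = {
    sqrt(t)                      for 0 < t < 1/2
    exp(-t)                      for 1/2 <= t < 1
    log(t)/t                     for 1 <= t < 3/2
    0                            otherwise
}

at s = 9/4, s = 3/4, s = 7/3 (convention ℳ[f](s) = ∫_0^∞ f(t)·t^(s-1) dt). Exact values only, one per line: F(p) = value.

F(9/4) = -12*2**(3/4)*3**(1/4)/25 - uppergamma(9/4, 1) + 2**(1/4)/22 + log(3**(3*2**(3/4)*3**(1/4)/5)/2**(3*2**(3/4)*3**(1/4)/5)) + 16/25 + uppergamma(9/4, 1/2)
F(3/4) = -16*2**(1/4)*3**(3/4)/3 + log(2**(4*2**(1/4)*3**(3/4)/3)/3**(4*2**(1/4)*3**(3/4)/3)) - uppergamma(3/4, 1) + 2**(3/4)/5 + uppergamma(3/4, 1/2) + 16
F(7/3) = -uppergamma(7/3, 1) - 27*2**(2/3)*3**(1/3)/64 + 3*2**(1/6)/68 + log(3**(9*2**(2/3)*3**(1/3)/16)/2**(9*2**(2/3)*3**(1/3)/16)) + 9/16 + uppergamma(7/3, 1/2)

slice at 1/2, 1, transform all 3 pieces, and sum them
∫ sqrt(t)·t^(s-1) over [0, 1/2)
over [1/2, 1), the kernel integral of exp(-t) enters the sum
[1, 3/2) adds the kernel integral of log(t)/t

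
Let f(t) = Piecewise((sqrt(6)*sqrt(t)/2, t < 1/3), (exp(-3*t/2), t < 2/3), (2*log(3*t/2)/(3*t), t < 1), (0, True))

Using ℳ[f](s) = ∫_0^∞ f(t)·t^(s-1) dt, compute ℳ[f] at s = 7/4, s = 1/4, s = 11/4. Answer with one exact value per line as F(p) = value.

F(7/4) = 2*3**(1/4)*(-16*3**(3/4) - 9*2**(3/4)*uppergamma(7/4, 1) + sqrt(2) + log(3**(12*3**(3/4))/2**(12*3**(3/4))) + 9*2**(3/4)*uppergamma(7/4, 1/2) + 16*2**(3/4))/81
F(1/4) = 3**(3/4)*(-32*3**(1/4) + log(2**(24*3**(1/4))/3**(24*3**(1/4))) - 27*2**(1/4)*uppergamma(1/4, 1) + 27*2**(1/4)*uppergamma(1/4, 1/2) + 18*sqrt(2) + 48*2**(1/4))/81
F(11/4) = -4*2**(3/4)*3**(1/4)*uppergamma(11/4, 1)/27 - 8*log(2)/21 - 32/147 + 2*sqrt(2)*3**(1/4)/351 + 64*2**(3/4)*3**(1/4)/1323 + 8*log(3)/21 + 4*2**(3/4)*3**(1/4)*uppergamma(11/4, 1/2)/27

back out the common scale on t: sqrt(t) on [0, 1/2); exp(-t) on [1/2, 1); log(t)/t on [1, 3/2)
cuts at 1/3, 2/3: linearity sums the 3 kernel integrals
on [0, 1/3): add ∫ sqrt(6)*sqrt(t)/2·t^(s-1) dt
on [1/3, 2/3): add ∫ exp(-3*t/2)·t^(s-1) dt
segment [2/3, 1) carries 2*log(3*t/2)/(3*t); integrate it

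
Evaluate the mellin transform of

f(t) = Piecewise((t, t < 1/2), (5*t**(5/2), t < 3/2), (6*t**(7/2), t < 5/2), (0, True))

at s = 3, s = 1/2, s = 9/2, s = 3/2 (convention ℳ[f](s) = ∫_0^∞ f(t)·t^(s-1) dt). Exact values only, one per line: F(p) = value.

linearity at 1/2, 3/2 turns ℳ[f](s) into 3 summed integrals
∫ over [0, 1/2) of t·t^(s-1) joins the sum
on [1/2, 3/2): add ∫ 5*t**(5/2)·t^(s-1) dt
over [3/2, 5/2), the kernel integral of 6*t**(7/2) enters the sum

F(3) = -4131*sqrt(6)/2288 - 5*sqrt(2)/352 + 1/64 + 46875*sqrt(10)/416
F(1/2) = sqrt(2)/6 + 677/12
F(9/2) = sqrt(2)/352 + 509549/448
F(3/2) = sqrt(2)/20 + 4573/40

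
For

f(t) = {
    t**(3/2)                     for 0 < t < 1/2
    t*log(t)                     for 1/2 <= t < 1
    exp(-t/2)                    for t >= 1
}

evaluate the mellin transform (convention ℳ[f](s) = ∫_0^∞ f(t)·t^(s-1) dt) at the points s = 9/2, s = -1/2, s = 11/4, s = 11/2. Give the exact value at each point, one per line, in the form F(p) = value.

decompose at 1/2, 1; ℳ[f](s) sums the 3 pieces' integrals
[0, 1/2) adds the kernel integral of t**(3/2)
segment [1/2, 1) carries t*log(t); integrate it
∫ exp(-t/2)·t^(s-1) over [1, ∞)

F(9/2) = -1415/46464 + sqrt(2)/1936 + sqrt(2)*log(2)/352 + 105*sqrt(2)*sqrt(pi)*erfc(sqrt(2)/2) + 296*exp(-1/2)
F(-1/2) = -7/2 - sqrt(2)*sqrt(pi)*erfc(sqrt(2)/2) + sqrt(2)*log(2) + 2*exp(-1/2) + 2*sqrt(2)
F(11/4) = 2**(1/4)*(-1088*2**(3/4) + 136 + 225*sqrt(2) + 510*log(2) + 122400*sqrt(2)*uppergamma(11/4, 1/2))/30600
F(11/2) = -3415/151424 + sqrt(2)/5408 + sqrt(2)*log(2)/832 + 945*sqrt(2)*sqrt(pi)*erfc(sqrt(2)/2) + 2666*exp(-1/2)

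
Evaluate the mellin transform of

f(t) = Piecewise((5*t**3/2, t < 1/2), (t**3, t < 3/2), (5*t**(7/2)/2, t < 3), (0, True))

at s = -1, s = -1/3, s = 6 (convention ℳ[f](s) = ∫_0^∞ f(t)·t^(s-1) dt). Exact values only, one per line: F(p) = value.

F(-1) = -9*sqrt(6)/8 + 21/16 + 9*sqrt(3)
F(-1/3) = -405*2**(5/6)*3**(1/6)/304 + 9*2**(1/3)/128 + 27*2**(1/3)*3**(2/3)/64 + 405*3**(1/6)/19
F(6) = -98415*sqrt(6)/19456 + 13123/3072 + 98415*sqrt(3)/19

integrate the 3 segments split at 1/2, 3/2, then add the results
on [0, 1/2): add ∫ 5*t**3/2·t^(s-1) dt
for t in [1/2, 3/2): the term is ∫ t**3·t^(s-1)
piece [3/2, 3): integrate 5*t**(7/2)/2 against the kernel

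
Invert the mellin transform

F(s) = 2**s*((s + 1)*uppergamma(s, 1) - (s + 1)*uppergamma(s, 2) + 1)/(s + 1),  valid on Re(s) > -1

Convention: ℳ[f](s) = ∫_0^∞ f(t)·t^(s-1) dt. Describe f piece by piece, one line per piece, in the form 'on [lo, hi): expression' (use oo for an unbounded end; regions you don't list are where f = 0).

on [0, 2): t/2
on [2, 4): exp(-t/2)

strip the common scale on t: t on [0, 1); exp(-t) on [1, 2)
f breaks at 2 into 2 integrals to sum
∫ t/2·t^(s-1) over [0, 2)
over [2, 4), the kernel integral of exp(-t/2) enters the sum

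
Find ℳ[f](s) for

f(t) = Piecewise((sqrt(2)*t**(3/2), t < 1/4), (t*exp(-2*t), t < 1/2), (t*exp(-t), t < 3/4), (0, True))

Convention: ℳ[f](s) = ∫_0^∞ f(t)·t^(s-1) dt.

invert the shared t-power to get sqrt(2)*sqrt(t) on [0, 1/4); exp(-2*t) on [1/4, 1/2); exp(-t) on [1/2, 3/4)
undo the common scale on t: sqrt(t) on [0, 1/2); exp(-t) on [1/2, 1); exp(-t/2) on [1, 3/2)
treat the 3 regions marked off by 1/4, 1/2 separately and sum
piece [0, 1/4): integrate sqrt(2)*t**(3/2) against the kernel
on [1/4, 1/2): add ∫ t*exp(-2*t)·t^(s-1) dt
segment 1/2 to 3/4 holds t*exp(-t); add its integral

(4*2**(2*s)*(2*s + 3)*uppergamma(s + 1, 1/2) - 4*2**(2*s)*(2*s + 3)*uppergamma(s + 1, 3/4) + 2*2**s*(2*s + 3)*uppergamma(s + 1, 1/2) - 2*2**s*(2*s + 3)*uppergamma(s + 1, 1) + sqrt(2))/(4*2**(2*s)*(2*s + 3))
  Re(s) > -3/2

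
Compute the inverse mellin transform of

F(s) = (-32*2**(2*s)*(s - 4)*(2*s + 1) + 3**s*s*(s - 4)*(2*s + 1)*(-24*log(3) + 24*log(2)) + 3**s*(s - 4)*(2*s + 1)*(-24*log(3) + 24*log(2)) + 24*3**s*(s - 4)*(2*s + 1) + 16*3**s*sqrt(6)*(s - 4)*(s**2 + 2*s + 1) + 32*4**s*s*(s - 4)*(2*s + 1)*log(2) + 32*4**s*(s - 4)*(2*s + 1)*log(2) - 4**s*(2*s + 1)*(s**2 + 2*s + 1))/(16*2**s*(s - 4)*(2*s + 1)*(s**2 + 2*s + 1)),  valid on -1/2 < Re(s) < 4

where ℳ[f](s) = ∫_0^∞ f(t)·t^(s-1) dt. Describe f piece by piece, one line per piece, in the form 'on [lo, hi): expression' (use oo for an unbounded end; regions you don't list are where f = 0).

on [0, 3/2): sqrt(t)
on [3/2, 2): t*log(t)
on [2, oo): t**(-4)

decompose at 3/2, 2; ℳ[f](s) sums the 3 pieces' integrals
∫ sqrt(t)·t^(s-1) over [0, 3/2)
between 3/2 and 2 the integrand is t*log(t)·t^(s-1)
over [2, ∞), the kernel integral of t**(-4) enters the sum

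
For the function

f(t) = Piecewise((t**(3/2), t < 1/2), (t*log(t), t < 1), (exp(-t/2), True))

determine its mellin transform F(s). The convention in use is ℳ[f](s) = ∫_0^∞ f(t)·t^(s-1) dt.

decompose at 1/2, 1; ℳ[f](s) sums the 3 pieces' integrals
segment [0, 1/2) carries t**(3/2); integrate it
∫ over [1/2, 1) of t*log(t)·t^(s-1) joins the sum
∫ exp(-t/2)·t^(s-1) over [1, ∞)

(2*2**(2*s)*(2*s + 3)*(s**2 + 2*s + 1)*uppergamma(s, 1/2) - 2*2**s*(2*s + 3) + s*(2*s + 3)*log(2) + 2*s + (2*s + 3)*log(2) + sqrt(2)*(s**2 + 2*s + 1) + 3)/(2*2**s*(2*s + 3)*(s**2 + 2*s + 1))
  Re(s) > -3/2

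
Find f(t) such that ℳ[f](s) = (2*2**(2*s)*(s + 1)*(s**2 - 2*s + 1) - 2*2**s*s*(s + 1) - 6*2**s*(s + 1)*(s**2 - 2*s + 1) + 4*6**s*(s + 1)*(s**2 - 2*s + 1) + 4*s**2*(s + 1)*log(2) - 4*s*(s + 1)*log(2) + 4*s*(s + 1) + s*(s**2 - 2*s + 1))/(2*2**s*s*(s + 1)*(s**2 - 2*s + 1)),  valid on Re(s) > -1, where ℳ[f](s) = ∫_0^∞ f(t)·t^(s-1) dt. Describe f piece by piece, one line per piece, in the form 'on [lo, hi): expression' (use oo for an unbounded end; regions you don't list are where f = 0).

treat the 4 regions marked off by 1/2, 1, 2 separately and sum
piece [0, 1/2): integrate t against the kernel
over [1/2, 1), the kernel integral of log(t)/t enters the sum
for t in [1, 2): the term is ∫ 3·t^(s-1)
on [2, 3): add ∫ 2·t^(s-1) dt

on [0, 1/2): t
on [1/2, 1): log(t)/t
on [1, 2): 3
on [2, 3): 2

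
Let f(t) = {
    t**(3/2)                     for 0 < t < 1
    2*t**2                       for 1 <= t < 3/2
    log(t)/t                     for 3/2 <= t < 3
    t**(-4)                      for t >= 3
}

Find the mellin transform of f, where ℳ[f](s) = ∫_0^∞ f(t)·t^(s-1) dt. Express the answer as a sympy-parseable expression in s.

cuts at 1, 3/2, 3: linearity sums the 4 kernel integrals
the [0, 1) slice contributes ∫ t**(3/2)·t^(s-1) dt
[1, 3/2) adds the kernel integral of 2*t**2
on [3/2, 3): add ∫ log(t)/t·t^(s-1) dt
between 3 and ∞ the integrand is t**(-4)·t^(s-1)

(324*2**s*(s - 4)*(s + 2)*(s**2 - 2*s + 1) - 324*2**s*(s - 4)*(2*s + 3)*(s**2 - 2*s + 1) - 108*3**s*s*(s - 4)*(s + 2)*(2*s + 3)*log(3) + 108*3**s*s*(s - 4)*(s + 2)*(2*s + 3)*log(2) - 108*3**s*(s - 4)*(s + 2)*(2*s + 3)*log(2) + 108*3**s*(s - 4)*(s + 2)*(2*s + 3) + 108*3**s*(s - 4)*(s + 2)*(2*s + 3)*log(3) + 729*3**s*(s - 4)*(2*s + 3)*(s**2 - 2*s + 1) + 54*6**s*s*(s - 4)*(s + 2)*(2*s + 3)*log(3) - 54*6**s*(s - 4)*(s + 2)*(2*s + 3)*log(3) - 54*6**s*(s - 4)*(s + 2)*(2*s + 3) - 2*6**s*(s + 2)*(2*s + 3)*(s**2 - 2*s + 1))/(162*2**s*(s - 4)*(s + 2)*(2*s + 3)*(s**2 - 2*s + 1))
  -3/2 < Re(s) < 4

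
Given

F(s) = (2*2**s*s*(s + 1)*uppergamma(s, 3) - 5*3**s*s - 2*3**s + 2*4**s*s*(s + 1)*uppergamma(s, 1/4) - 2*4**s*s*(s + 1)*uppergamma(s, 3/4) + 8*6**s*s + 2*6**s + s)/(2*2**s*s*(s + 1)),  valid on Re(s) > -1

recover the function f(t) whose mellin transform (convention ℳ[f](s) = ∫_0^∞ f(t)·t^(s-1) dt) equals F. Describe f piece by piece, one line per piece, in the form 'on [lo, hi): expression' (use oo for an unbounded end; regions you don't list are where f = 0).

on [0, 1/2): t
on [1/2, 3/2): exp(-t/2)
on [3/2, 3): t + 1
on [3, oo): exp(-t)

decompose at 1/2, 3/2, 3; ℳ[f](s) sums the 4 pieces' integrals
on [0, 1/2) integrate f = t against the kernel
the [1/2, 3/2) slice contributes ∫ exp(-t/2)·t^(s-1) dt
∫ over [3/2, 3) of (t + 1)·t^(s-1) joins the sum
[3, ∞) adds the kernel integral of exp(-t)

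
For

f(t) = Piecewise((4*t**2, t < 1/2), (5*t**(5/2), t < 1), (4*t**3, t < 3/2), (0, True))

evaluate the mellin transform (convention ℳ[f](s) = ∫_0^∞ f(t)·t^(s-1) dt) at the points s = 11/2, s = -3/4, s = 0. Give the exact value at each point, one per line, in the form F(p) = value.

F(11/2) = sqrt(2)/480 + 5291/34816 + 6561*sqrt(6)/1088
F(-3/4) = -5*2**(1/4)/7 + 68/63 + 4*2**(3/4)/5 + 2*2**(3/4)*3**(1/4)
F(0) = 17/3 - sqrt(2)/4

integrate the 3 segments split at 1/2, 1, then add the results
∫ over [0, 1/2) of 4*t**2·t^(s-1) joins the sum
∫ over [1/2, 1) of 5*t**(5/2)·t^(s-1) joins the sum
between 1 and 3/2 the integrand is 4*t**3·t^(s-1)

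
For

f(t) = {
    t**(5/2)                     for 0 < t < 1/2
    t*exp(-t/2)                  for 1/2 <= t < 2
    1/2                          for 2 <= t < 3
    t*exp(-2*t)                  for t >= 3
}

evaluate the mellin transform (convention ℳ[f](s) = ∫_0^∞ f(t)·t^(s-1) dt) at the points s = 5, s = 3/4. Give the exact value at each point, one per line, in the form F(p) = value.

the shared t-power comes off first: t**(3/2) on [0, 1/2); exp(-t/2) on [1/2, 2); 1/(2*t) on [2, 3); …
breakpoints 1/2, 2, 3: one integral from each of the 4 segments
∫ over [0, 1/2) of t**(5/2)·t^(s-1) joins the sum
the [1/2, 2) slice contributes ∫ t*exp(-t/2)·t^(s-1) dt
segment 2 to 3 holds 1/2; add its integral
between 3 and ∞ the integrand is t*exp(-2*t)·t^(s-1)

F(5) = -20864*exp(-1) + sqrt(2)/1920 + 2697*exp(-6)/8 + 211/10 + 157781*exp(-1/4)/16
F(3/4) = -2*2**(3/4)*uppergamma(7/4, 1) - 101*2**(3/4)/156 + 2**(1/4)*uppergamma(7/4, 6)/4 + 2*3**(3/4)/3 + 2*2**(3/4)*uppergamma(7/4, 1/4)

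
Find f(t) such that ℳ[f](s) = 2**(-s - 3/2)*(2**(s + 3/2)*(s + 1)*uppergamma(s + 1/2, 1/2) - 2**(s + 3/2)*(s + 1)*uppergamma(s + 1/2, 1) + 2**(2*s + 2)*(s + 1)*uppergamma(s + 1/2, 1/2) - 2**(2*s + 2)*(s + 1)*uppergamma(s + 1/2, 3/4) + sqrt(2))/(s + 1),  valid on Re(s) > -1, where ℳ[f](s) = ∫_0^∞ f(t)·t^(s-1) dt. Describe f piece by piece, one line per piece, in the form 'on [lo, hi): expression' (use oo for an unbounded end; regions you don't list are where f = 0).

peel off the shared t-power: sqrt(t) on [0, 1/2); exp(-t) on [1/2, 1); exp(-t/2) on [1, 3/2)
breakpoints 1/2, 1: one integral from each of the 3 segments
over [0, 1/2), the kernel integral of t enters the sum
between 1/2 and 1 the integrand is sqrt(t)*exp(-t)·t^(s-1)
for t in [1, 3/2): the term is ∫ sqrt(t)*exp(-t/2)·t^(s-1)

on [0, 1/2): t
on [1/2, 1): sqrt(t)*exp(-t)
on [1, 3/2): sqrt(t)*exp(-t/2)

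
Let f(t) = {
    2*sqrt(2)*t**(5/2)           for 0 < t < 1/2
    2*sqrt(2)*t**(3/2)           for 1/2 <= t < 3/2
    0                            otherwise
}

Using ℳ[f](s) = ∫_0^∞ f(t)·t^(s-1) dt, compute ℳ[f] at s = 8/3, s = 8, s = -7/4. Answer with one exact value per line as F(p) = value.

F(8/3) = 3*2**(1/3)*(-37 + 5022*3**(1/6))/6200
F(8) = -23/102144 + 19683*sqrt(3)/2432
F(-7/4) = -8*6**(3/4)/3 + 28*2**(3/4)/3

undo the shared t-power: 2*sqrt(2)*t**2 on [0, 1/2); 2*sqrt(2)*t on [1/2, 3/2)
remove the shared t-power first: 2*sqrt(2)*t**(3/2) on [0, 1/2); 2*sqrt(2)*sqrt(t) on [1/2, 3/2)
strip the common scale on t: t**(3/2) on [0, 1); 2*sqrt(t) on [1, 3)
integrate the 2 segments split at 1/2, then add the results
[0, 1/2) adds the kernel integral of 2*sqrt(2)*t**(5/2)
between 1/2 and 3/2 the integrand is 2*sqrt(2)*t**(3/2)·t^(s-1)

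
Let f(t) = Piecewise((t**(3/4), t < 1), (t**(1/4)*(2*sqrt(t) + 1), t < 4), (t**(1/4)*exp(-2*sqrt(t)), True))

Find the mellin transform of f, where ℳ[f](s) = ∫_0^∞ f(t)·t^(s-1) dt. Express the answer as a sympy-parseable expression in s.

undo the power substitution: t**(3/2) on [0, 1); sqrt(t)*(2*t + 1) on [1, 2); sqrt(t)*exp(-2*t) on [2, ∞)
the shared t-power comes off first: t on [0, 1); 2*t + 1 on [1, 2); exp(-2*t) on [2, ∞)
integrate the 3 segments split at 1, 4, then add the results
on [0, 1): add ∫ t**(3/4)·t^(s-1) dt
for t in [1, 4): the term is ∫ t**(1/4)*(2*sqrt(t) + 1)·t^(s-1)
the [4, ∞) slice contributes ∫ t**(1/4)*exp(-2*sqrt(t))·t^(s-1) dt

(2**(2*s + 1/2)*(4*s + 1)*(4*s + 3)*uppergamma(2*s + 1/2, 4) + 2**(4*s + 3)*(-4*s - 1) - 2**(4*s + 3) + 2**(6*s + 5/2)*(20*s + 5) + 2**(6*s + 7/2))/(16**s*(4*s + 1)*(4*s + 3))
  Re(s) > -3/4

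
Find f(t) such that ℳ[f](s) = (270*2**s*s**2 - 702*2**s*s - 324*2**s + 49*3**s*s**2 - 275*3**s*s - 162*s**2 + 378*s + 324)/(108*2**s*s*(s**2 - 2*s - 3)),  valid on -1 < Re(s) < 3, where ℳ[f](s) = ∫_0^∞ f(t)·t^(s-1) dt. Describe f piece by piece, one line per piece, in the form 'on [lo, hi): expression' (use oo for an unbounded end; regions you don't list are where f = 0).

decompose at 1/2, 1, 3/2; ℳ[f](s) sums the 4 pieces' integrals
on [0, 1/2): add ∫ t·t^(s-1) dt
for t in [1/2, 1): the term is ∫ (2*t + 1)·t^(s-1)
for t in [1, 3/2): the term is ∫ t/2·t^(s-1)
[3/2, ∞) adds the kernel integral of t**(-3)

on [0, 1/2): t
on [1/2, 1): 2*t + 1
on [1, 3/2): t/2
on [3/2, oo): t**(-3)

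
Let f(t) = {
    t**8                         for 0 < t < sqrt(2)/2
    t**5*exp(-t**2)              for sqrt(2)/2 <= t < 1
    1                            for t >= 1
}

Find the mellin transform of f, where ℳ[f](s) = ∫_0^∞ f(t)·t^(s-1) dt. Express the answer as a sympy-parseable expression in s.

undo the power substitution: t**4 on [0, 1/2); t**(5/2)*exp(-t) on [1/2, 1); 1 on [1, ∞)
undo the shared t-power: t**2 on [0, 1/2); sqrt(t)*exp(-t) on [1/2, 1); t**(-2) on [1, ∞)
reversing the shared t-power: t**(3/2) on [0, 1/2); exp(-t) on [1/2, 1); t**(-5/2) on [1, ∞)
along the cuts sqrt(2)/2, 1, ℳ[f](s) splits into 3 integrals
∫ t**8·t^(s-1) over [0, sqrt(2)/2)
∫ over [sqrt(2)/2, 1) of t**5*exp(-t**2)·t^(s-1) joins the sum
over [1, ∞), the kernel integral of 1 enters the sum

(8*s**2*uppergamma(s/2 + 5/2, 1/2) - 8*s**2*uppergamma(s/2 + 5/2, 1) + 64*s*uppergamma(s/2 + 5/2, 1/2) - 64*s*uppergamma(s/2 + 5/2, 1) - 16*s - 128 + s/2**(s/2))/(16*s*(s + 8))
  -8 < Re(s) < 0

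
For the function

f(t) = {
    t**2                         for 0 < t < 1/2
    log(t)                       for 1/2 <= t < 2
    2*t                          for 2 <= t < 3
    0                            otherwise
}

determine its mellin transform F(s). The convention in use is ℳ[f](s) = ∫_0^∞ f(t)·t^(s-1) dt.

(-16*2**(2*s)*s**2*(s + 2) + 4*2**(2*s)*s*(s + 1)*(s + 2)*log(2) - 4*2**(2*s)*(s + 1)*(s + 2) + 24*6**s*s**2*(s + 2) + s**2*(s + 1) + 4*s*(s + 1)*(s + 2)*log(2) + 4*(s + 1)*(s + 2))/(4*2**s*s**2*(s + 1)*(s + 2))
  Re(s) > -2

split f at 1/2, 2: ℳ[f](s) collects 3 kernel integrals
between 0 and 1/2 the integrand is t**2·t^(s-1)
on [1/2, 2) integrate f = log(t) against the kernel
[2, 3) adds the kernel integral of 2*t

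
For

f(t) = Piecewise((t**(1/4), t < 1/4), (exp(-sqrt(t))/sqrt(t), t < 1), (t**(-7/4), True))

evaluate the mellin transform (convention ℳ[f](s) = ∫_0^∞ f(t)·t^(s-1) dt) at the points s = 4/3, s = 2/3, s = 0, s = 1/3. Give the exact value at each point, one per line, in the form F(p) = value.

F(4/3) = -2*uppergamma(5/3, 1) + 3*2**(5/6)/76 + 2*uppergamma(5/3, 1/2) + 12/5
F(2/3) = -2*uppergamma(1/3, 1) + 3*2**(1/6)/11 + 12/13 + 2*uppergamma(1/3, 1/2)
F(0) = -2*expint(2, 1) + 4/7 + 4*expint(2, 1/2) + 2*sqrt(2)
F(1/3) = -2*uppergamma(-1/3, 1) + 12/17 + 3*2**(5/6)/7 + 2*uppergamma(-1/3, 1/2)

strip the power substitution: sqrt(t) on [0, 1/2); exp(-t)/t on [1/2, 1); t**(-7/2) on [1, ∞)
remove the shared t-power first: t**(3/2) on [0, 1/2); exp(-t) on [1/2, 1); t**(-5/2) on [1, ∞)
breakpoints 1/4, 1: one integral from each of the 3 segments
[0, 1/4) adds the kernel integral of t**(1/4)
on [1/4, 1): add ∫ exp(-sqrt(t))/sqrt(t)·t^(s-1) dt
on [1, ∞): add ∫ t**(-7/4)·t^(s-1) dt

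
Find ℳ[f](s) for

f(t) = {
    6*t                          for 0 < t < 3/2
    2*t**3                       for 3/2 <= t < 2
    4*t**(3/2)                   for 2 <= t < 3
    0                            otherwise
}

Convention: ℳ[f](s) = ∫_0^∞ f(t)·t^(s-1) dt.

summing 3 kernel integrals split by 3/2, 2 yields ℳ[f](s)
on [0, 3/2): add ∫ 6*t·t^(s-1) dt
∫ 2*t**3·t^(s-1) over [3/2, 2)
on [2, 3) integrate f = 4*t**(3/2) against the kernel

2*(-4*2**(s + 3/2)*(s + 1)*(s + 3) + 2**(s + 3)*(s + 1)*(2*s + 3) + 4*3**(s + 3/2)*(s + 1)*(s + 3) + 3*(3/2)**(s + 1)*(s + 3)*(2*s + 3) - (3/2)**(s + 3)*(s + 1)*(2*s + 3))/((s + 1)*(s + 3)*(2*s + 3))
  Re(s) > -1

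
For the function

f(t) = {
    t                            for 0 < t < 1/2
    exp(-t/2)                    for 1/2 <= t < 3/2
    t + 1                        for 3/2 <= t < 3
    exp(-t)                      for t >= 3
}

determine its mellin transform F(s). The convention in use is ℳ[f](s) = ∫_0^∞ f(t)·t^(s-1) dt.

linearity at 1/2, 3/2, 3 turns ℳ[f](s) into 4 summed integrals
∫ t·t^(s-1) over [0, 1/2)
on [1/2, 3/2): add ∫ exp(-t/2)·t^(s-1) dt
on [3/2, 3): add ∫ (t + 1)·t^(s-1) dt
over [3, ∞), the kernel integral of exp(-t) enters the sum

(2*2**s*s*(s + 1)*uppergamma(s, 3) - 5*3**s*s - 2*3**s + 2*4**s*s*(s + 1)*uppergamma(s, 1/4) - 2*4**s*s*(s + 1)*uppergamma(s, 3/4) + 8*6**s*s + 2*6**s + s)/(2*2**s*s*(s + 1))
  Re(s) > -1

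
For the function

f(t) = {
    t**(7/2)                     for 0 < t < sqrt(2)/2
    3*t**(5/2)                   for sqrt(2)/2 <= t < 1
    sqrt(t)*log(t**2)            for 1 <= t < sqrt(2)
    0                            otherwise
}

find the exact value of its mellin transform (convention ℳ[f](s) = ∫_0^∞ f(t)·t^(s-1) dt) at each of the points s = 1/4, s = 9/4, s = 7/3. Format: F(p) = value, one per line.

F(1/4) = -32*2**(3/8)/9 - 3*2**(5/8)/11 + 2**(1/8)/15 + 4*2**(3/8)*log(2)/3 + 460/99
F(9/4) = -64*2**(3/8)/121 - 3*2**(5/8)/38 + 2**(1/8)/46 + 8*2**(3/8)*log(2)/11 + 2060/2299
F(7/3) = -144*2**(5/12)/289 - 9*2**(7/12)/116 + 3*2**(1/12)/140 + 12*2**(5/12)*log(2)/17 + 7290/8381

back out the shared t-power: t**3 on [0, sqrt(2)/2); 3*t**2 on [sqrt(2)/2, 1); log(t**2) on [1, sqrt(2))
reversing the power substitution: t**(3/2) on [0, 1/2); 3*t on [1/2, 1); log(t) on [1, 2)
the 3 pieces separated at sqrt(2)/2, 1 each add one integral
piece [0, sqrt(2)/2): integrate t**(7/2) against the kernel
for t in [sqrt(2)/2, 1): the term is ∫ 3*t**(5/2)·t^(s-1)
[1, sqrt(2)) adds the kernel integral of sqrt(t)*log(t**2)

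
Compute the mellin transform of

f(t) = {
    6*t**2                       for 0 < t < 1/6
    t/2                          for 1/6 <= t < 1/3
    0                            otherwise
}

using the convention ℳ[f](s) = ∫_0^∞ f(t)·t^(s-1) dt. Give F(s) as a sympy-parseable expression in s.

(2*2**s*(s + 2) + s)/(12*6**s*(s + 1)*(s + 2))
  Re(s) > -2

remove the shared t-power first: 6*t on [0, 1/6); 1/2 on [1/6, 1/3)
reversing the common scale on t: 2*t on [0, 1/2); 1/2 on [1/2, 1)
peel off the common scale on t: t on [0, 1); 1/2 on [1, 2)
integrate the 2 segments split at 1/6, then add the results
∫ 6*t**2·t^(s-1) over [0, 1/6)
∫ t/2·t^(s-1) over [1/6, 1/3)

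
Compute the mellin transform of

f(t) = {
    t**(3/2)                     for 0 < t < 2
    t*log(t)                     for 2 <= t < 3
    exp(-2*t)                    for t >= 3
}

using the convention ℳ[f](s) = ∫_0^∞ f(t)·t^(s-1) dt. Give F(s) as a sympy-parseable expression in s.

(-12**s*s*(2*s + 3)*log(4) - 12**s*(2*s + 3)*log(4) + 12**s*(4*s + 6) + 12**s*sqrt(2)*(4*s**2 + 8*s + 4) + 3*18**s*s*(2*s + 3)*log(3) + 18**s*(-6*s - 9) + 3*18**s*(2*s + 3)*log(3) + 3**s*(2*s + 3)*(s**2 + 2*s + 1)*uppergamma(s, 6))/(6**s*(2*s + 3)*(s**2 + 2*s + 1))
  Re(s) > -3/2

treat the 3 regions marked off by 2, 3 separately and sum
on [0, 2): add ∫ t**(3/2)·t^(s-1) dt
∫ over [2, 3) of t*log(t)·t^(s-1) joins the sum
∫ over [3, ∞) of exp(-2*t)·t^(s-1) joins the sum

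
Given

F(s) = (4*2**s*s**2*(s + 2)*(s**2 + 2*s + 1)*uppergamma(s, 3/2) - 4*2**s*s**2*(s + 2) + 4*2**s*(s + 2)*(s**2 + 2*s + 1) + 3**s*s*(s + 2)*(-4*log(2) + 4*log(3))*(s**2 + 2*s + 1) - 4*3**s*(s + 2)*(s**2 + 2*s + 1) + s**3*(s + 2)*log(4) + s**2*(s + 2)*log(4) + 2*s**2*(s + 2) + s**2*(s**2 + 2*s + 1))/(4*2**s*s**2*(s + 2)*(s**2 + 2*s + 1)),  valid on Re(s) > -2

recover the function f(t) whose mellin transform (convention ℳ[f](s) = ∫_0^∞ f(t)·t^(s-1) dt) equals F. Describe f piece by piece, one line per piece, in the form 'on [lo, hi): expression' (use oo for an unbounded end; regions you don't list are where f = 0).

on [0, 1/2): t**2
on [1/2, 1): t*log(t)
on [1, 3/2): log(t)
on [3/2, oo): exp(-t)

f breaks at 1/2, 1, 3/2 into 4 integrals to sum
segment [0, 1/2) carries t**2; integrate it
[1/2, 1) adds the kernel integral of t*log(t)
over [1, 3/2), the kernel integral of log(t) enters the sum
on [3/2, ∞) integrate f = exp(-t) against the kernel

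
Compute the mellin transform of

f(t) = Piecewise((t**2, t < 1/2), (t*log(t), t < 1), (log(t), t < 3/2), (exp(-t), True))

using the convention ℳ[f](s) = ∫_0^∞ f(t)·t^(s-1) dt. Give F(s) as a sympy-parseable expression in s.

(4*2**s*s**2*(s + 2)*(s**2 + 2*s + 1)*uppergamma(s, 3/2) - 4*2**s*s**2*(s + 2) + 4*2**s*(s + 2)*(s**2 + 2*s + 1) + 3**s*s*(s + 2)*(-4*log(2) + 4*log(3))*(s**2 + 2*s + 1) - 4*3**s*(s + 2)*(s**2 + 2*s + 1) + s**3*(s + 2)*log(4) + s**2*(s + 2)*log(4) + 2*s**2*(s + 2) + s**2*(s**2 + 2*s + 1))/(4*2**s*s**2*(s + 2)*(s**2 + 2*s + 1))
  Re(s) > -2

split f at 1/2, 1, 3/2: ℳ[f](s) collects 4 kernel integrals
over [0, 1/2), the kernel integral of t**2 enters the sum
∫ over [1/2, 1) of t*log(t)·t^(s-1) joins the sum
on [1, 3/2): add ∫ log(t)·t^(s-1) dt
∫ over [3/2, ∞) of exp(-t)·t^(s-1) joins the sum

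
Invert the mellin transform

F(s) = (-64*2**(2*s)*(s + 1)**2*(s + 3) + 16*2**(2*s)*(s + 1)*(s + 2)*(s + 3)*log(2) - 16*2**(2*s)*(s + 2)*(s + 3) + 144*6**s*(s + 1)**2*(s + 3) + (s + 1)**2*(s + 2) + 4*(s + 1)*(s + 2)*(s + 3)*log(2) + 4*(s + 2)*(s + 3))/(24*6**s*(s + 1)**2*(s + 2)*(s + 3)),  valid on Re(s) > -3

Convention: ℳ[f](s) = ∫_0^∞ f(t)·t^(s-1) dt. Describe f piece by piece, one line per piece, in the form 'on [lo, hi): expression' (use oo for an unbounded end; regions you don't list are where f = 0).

on [0, 1/6): 9*t**3
on [1/6, 2/3): t*log(3*t)
on [2/3, 1): 6*t**2

the shared t-power comes off first: 9*t**2 on [0, 1/6); log(3*t) on [1/6, 2/3); 6*t on [2/3, 1)
back out the common scale on t: t**2 on [0, 1/2); log(t) on [1/2, 2); 2*t on [2, 3)
cuts at 1/6, 2/3: linearity sums the 3 kernel integrals
on [0, 1/6): add ∫ 9*t**3·t^(s-1) dt
on [1/6, 2/3) integrate f = t*log(3*t) against the kernel
between 2/3 and 1 the integrand is 6*t**2·t^(s-1)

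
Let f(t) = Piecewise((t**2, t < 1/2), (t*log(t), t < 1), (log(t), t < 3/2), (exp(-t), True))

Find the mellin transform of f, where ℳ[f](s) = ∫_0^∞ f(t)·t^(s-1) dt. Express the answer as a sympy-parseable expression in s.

summing 4 kernel integrals split by 1/2, 1, 3/2 yields ℳ[f](s)
segment [0, 1/2) carries t**2; integrate it
segment [1/2, 1) carries t*log(t); integrate it
∫ log(t)·t^(s-1) over [1, 3/2)
piece [3/2, ∞): integrate exp(-t) against the kernel

(4*2**s*s**2*(s + 2)*(s**2 + 2*s + 1)*uppergamma(s, 3/2) - 4*2**s*s**2*(s + 2) + 4*2**s*(s + 2)*(s**2 + 2*s + 1) + 3**s*s*(s + 2)*(-4*log(2) + 4*log(3))*(s**2 + 2*s + 1) - 4*3**s*(s + 2)*(s**2 + 2*s + 1) + s**3*(s + 2)*log(4) + s**2*(s + 2)*log(4) + 2*s**2*(s + 2) + s**2*(s**2 + 2*s + 1))/(4*2**s*s**2*(s + 2)*(s**2 + 2*s + 1))
  Re(s) > -2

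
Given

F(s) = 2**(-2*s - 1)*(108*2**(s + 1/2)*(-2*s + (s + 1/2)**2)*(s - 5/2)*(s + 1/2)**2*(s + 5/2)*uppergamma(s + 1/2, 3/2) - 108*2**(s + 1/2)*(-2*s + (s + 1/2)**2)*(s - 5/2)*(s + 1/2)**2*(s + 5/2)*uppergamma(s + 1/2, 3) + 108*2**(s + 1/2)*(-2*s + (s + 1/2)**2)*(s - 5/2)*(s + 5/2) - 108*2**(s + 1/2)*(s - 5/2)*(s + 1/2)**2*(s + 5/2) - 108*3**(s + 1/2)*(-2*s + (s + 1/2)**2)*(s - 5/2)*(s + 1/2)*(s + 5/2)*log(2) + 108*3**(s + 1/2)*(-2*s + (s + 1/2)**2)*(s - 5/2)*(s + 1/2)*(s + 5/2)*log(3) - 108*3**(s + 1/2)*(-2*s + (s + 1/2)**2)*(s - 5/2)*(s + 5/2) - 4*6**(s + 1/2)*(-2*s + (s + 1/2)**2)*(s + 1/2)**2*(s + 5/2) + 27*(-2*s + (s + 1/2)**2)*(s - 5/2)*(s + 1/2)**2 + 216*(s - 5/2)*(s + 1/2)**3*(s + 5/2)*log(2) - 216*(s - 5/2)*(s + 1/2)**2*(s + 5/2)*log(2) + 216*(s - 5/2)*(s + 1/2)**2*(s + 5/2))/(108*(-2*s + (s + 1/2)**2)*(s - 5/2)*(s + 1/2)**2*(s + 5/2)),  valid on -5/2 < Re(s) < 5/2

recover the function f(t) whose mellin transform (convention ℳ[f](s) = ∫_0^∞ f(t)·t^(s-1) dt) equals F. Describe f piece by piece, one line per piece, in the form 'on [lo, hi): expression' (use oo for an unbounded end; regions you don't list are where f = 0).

reversing the shared t-power: 4*t**2 on [0, 1/4); log(2*t)/(2*t) on [1/4, 1/2); log(2*t) on [1/2, 3/4); …
invert the common scale on t to get t**2 on [0, 1/2); log(t)/t on [1/2, 1); log(t) on [1, 3/2); …
summing 5 kernel integrals split by 1/4, 1/2, 3/4, 3/2 yields ℳ[f](s)
the [0, 1/4) slice contributes ∫ 4*t**(5/2)·t^(s-1) dt
segment 1/4 to 1/2 holds log(2*t)/(2*sqrt(t)); add its integral
the [1/2, 3/4) slice contributes ∫ sqrt(t)*log(2*t)·t^(s-1) dt
the [3/4, 3/2) slice contributes ∫ sqrt(t)*exp(-2*t)·t^(s-1) dt
segment [3/2, ∞) carries 1/(8*t**(5/2)); integrate it

on [0, 1/4): 4*t**(5/2)
on [1/4, 1/2): log(2*t)/(2*sqrt(t))
on [1/2, 3/4): sqrt(t)*log(2*t)
on [3/4, 3/2): sqrt(t)*exp(-2*t)
on [3/2, oo): 1/(8*t**(5/2))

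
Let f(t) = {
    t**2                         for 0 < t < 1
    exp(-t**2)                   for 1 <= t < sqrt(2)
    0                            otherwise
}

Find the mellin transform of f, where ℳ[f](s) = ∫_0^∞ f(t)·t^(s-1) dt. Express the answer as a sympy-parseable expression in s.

((s + 2)*uppergamma(s/2, 1) - (s + 2)*uppergamma(s/2, 2) + 2)/(2*(s + 2))
  Re(s) > -2

strip the power substitution: t on [0, 1); exp(-t) on [1, 2)
slice at 1, transform all 2 pieces, and sum them
piece [0, 1): integrate t**2 against the kernel
the [1, sqrt(2)) slice contributes ∫ exp(-t**2)·t^(s-1) dt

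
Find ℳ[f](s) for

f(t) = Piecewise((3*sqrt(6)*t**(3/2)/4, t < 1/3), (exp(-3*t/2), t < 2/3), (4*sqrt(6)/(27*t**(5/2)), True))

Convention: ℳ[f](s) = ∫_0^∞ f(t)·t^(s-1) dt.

invert the common scale on t to get t**(3/2) on [0, 1/2); exp(-t) on [1/2, 1); t**(-5/2) on [1, ∞)
integrate the 3 segments split at 1/3, 2/3, then add the results
on [0, 1/3): add ∫ 3*sqrt(6)*t**(3/2)/4·t^(s-1) dt
segment 1/3 to 2/3 holds exp(-3*t/2); add its integral
over [2/3, ∞), the kernel integral of 4*sqrt(6)/(27*t**(5/2)) enters the sum

(2*2**s*(2*s - 5)*(2*s + 3)*uppergamma(s, 1/2) - 2*2**s*(2*s - 5)*(2*s + 3)*uppergamma(s, 1) - 4*2**s*(2*s + 3) + sqrt(2)*(2*s - 5))/(2*3**s*(2*s - 5)*(2*s + 3))
  -3/2 < Re(s) < 5/2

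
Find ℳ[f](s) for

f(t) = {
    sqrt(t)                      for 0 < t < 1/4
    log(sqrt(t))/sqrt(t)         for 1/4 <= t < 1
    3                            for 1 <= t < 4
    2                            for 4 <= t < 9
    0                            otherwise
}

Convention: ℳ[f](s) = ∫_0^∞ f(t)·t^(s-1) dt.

(16**s*(2*s + 1)*(4*s**2 - 4*s + 1) - 2**(2*s + 1)*s*(2*s + 1) + 2*36**s*(2*s + 1)*(4*s**2 - 4*s + 1) - 3*4**s*(2*s + 1)*(4*s**2 - 4*s + 1) + 8*s**2*(2*s + 1)*log(2) - 4*s*(2*s + 1)*log(2) + 4*s*(2*s + 1) + s*(4*s**2 - 4*s + 1))/(4**s*s*(2*s + 1)*(4*s**2 - 4*s + 1))
  Re(s) > -1/2

peel off the power substitution: t on [0, 1/2); log(t)/t on [1/2, 1); 3 on [1, 2); …
f breaks at 1/4, 1, 4 into 4 integrals to sum
segment [0, 1/4) carries sqrt(t); integrate it
piece [1/4, 1): integrate log(sqrt(t))/sqrt(t) against the kernel
∫ over [1, 4) of 3·t^(s-1) joins the sum
the [4, 9) slice contributes ∫ 2·t^(s-1) dt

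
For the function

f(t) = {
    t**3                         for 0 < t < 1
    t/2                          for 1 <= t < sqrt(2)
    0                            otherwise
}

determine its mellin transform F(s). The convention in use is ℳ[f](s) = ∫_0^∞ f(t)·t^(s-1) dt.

(2**(s/2 + 1/2)*(s + 3) + s - 1)/(2*(s + 1)*(s + 3))
  Re(s) > -3

back out the shared t-power: t**2 on [0, 1); 1/2 on [1, sqrt(2))
undo the power substitution: t on [0, 1); 1/2 on [1, 2)
the 2 pieces separated at 1 each add one integral
∫ t**3·t^(s-1) over [0, 1)
∫ t/2·t^(s-1) over [1, sqrt(2))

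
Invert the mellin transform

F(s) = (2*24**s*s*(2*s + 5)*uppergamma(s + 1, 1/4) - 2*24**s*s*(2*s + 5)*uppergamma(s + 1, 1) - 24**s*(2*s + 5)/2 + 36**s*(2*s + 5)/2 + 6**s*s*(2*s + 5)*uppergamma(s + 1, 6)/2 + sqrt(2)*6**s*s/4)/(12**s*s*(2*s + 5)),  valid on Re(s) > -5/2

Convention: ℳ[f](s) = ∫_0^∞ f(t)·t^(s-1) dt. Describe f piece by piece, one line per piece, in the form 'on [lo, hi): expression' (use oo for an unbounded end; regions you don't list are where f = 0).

remove the shared t-power first: t**(3/2) on [0, 1/2); exp(-t/2) on [1/2, 2); 1/(2*t) on [2, 3); …
integrate the 4 segments split at 1/2, 2, 3, then add the results
for t in [0, 1/2): the term is ∫ t**(5/2)·t^(s-1)
on [1/2, 2): add ∫ t*exp(-t/2)·t^(s-1) dt
segment [2, 3) carries 1/2; integrate it
∫ t*exp(-2*t)·t^(s-1) over [3, ∞)

on [0, 1/2): t**(5/2)
on [1/2, 2): t*exp(-t/2)
on [2, 3): 1/2
on [3, oo): t*exp(-2*t)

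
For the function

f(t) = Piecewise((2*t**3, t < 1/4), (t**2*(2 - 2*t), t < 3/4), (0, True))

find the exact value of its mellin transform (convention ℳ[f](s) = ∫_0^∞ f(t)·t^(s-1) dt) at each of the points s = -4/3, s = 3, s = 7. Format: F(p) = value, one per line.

undo the shared t-power: 2*t on [0, 1/4); 2 - 2*t on [1/4, 3/4)
the common scale on t comes off first: t on [0, 1/2); 2 - t on [1/2, 3/2)
the 2 pieces separated at 1/4 each add one integral
∫ 2*t**3·t^(s-1) over [0, 1/4)
between 1/4 and 3/4 the integrand is t**2*(2 - 2*t)·t^(s-1)

F(-4/3) = -3*2**(2/3)/5 + 21*6**(2/3)/40
F(3) = 2173/61440
F(7) = 255857/47185920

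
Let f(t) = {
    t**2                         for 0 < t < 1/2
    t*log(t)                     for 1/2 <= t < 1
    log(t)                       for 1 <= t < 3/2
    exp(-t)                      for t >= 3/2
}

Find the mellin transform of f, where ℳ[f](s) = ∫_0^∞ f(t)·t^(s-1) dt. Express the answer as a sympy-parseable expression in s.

(4*2**s*s**2*(s + 2)*(s**2 + 2*s + 1)*uppergamma(s, 3/2) - 4*2**s*s**2*(s + 2) + 4*2**s*(s + 2)*(s**2 + 2*s + 1) + 3**s*s*(s + 2)*(-4*log(2) + 4*log(3))*(s**2 + 2*s + 1) - 4*3**s*(s + 2)*(s**2 + 2*s + 1) + s**3*(s + 2)*log(4) + s**2*(s + 2)*log(4) + 2*s**2*(s + 2) + s**2*(s**2 + 2*s + 1))/(4*2**s*s**2*(s + 2)*(s**2 + 2*s + 1))
  Re(s) > -2

breakpoints 1/2, 1, 3/2: one integral from each of the 4 segments
the [0, 1/2) slice contributes ∫ t**2·t^(s-1) dt
on [1/2, 1) integrate f = t*log(t) against the kernel
the [1, 3/2) slice contributes ∫ log(t)·t^(s-1) dt
∫ over [3/2, ∞) of exp(-t)·t^(s-1) joins the sum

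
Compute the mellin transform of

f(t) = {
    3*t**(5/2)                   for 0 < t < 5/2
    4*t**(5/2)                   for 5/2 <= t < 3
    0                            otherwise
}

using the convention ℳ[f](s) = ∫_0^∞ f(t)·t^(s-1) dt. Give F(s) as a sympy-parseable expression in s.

2*(4*3**(s + 5/2) - (5/2)**(s + 5/2))/(2*s + 5)
  Re(s) > -5/2

decompose at 5/2; ℳ[f](s) sums the 2 pieces' integrals
∫ 3*t**(5/2)·t^(s-1) over [0, 5/2)
∫ over [5/2, 3) of 4*t**(5/2)·t^(s-1) joins the sum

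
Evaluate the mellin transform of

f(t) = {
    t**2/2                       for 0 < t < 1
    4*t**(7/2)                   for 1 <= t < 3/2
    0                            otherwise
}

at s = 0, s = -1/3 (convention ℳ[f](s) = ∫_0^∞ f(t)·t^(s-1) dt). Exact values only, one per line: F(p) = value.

F(0) = -25/28 + 27*sqrt(6)/14
F(-1/3) = -183/190 + 81*2**(5/6)*3**(1/6)/38

split f at 1: ℳ[f](s) collects 2 kernel integrals
segment [0, 1) carries t**2/2; integrate it
on [1, 3/2): add ∫ 4*t**(7/2)·t^(s-1) dt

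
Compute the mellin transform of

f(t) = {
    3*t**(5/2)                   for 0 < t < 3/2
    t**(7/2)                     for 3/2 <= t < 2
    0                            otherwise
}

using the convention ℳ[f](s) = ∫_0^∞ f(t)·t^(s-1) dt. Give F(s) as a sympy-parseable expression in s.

2*(2**(s + 7/2)*(2*s + 5) + 3*(3/2)**(s + 5/2)*(2*s + 7) - (3/2)**(s + 7/2)*(2*s + 5))/((2*s + 5)*(2*s + 7))
  Re(s) > -5/2

summing 2 kernel integrals split by 3/2 yields ℳ[f](s)
∫ 3*t**(5/2)·t^(s-1) over [0, 3/2)
segment [3/2, 2) carries t**(7/2); integrate it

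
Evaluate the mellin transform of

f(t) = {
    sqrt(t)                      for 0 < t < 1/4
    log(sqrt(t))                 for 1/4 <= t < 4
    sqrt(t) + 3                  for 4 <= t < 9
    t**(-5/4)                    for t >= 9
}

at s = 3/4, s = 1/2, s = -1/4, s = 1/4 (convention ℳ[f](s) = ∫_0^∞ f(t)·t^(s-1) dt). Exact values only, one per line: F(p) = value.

invert the power substitution to get t on [0, 1/2); log(t) on [1/2, 2); t + 3 on [2, 3); …
breakpoints 1/4, 4, 9: one integral from each of the 4 segments
∫ over [0, 1/4) of sqrt(t)·t^(s-1) joins the sum
[1/4, 4) adds the kernel integral of log(sqrt(t))
the [4, 9) slice contributes ∫ (sqrt(t) + 3)·t^(s-1) dt
piece [9, ∞): integrate t**(-5/4) against the kernel

F(3/4) = sqrt(2)*(-1139 + 30*sqrt(2) + 270*log(2) + 864*sqrt(6))/90
F(1/2) = 4*sqrt(3)/27 + 5*log(2) + 33/4
F(-1/4) = sqrt(2)*(-486*log(2) + sqrt(2) + 648)/81
F(1/4) = sqrt(2)*(-330 + sqrt(2) + 108*log(2) + 144*sqrt(6))/18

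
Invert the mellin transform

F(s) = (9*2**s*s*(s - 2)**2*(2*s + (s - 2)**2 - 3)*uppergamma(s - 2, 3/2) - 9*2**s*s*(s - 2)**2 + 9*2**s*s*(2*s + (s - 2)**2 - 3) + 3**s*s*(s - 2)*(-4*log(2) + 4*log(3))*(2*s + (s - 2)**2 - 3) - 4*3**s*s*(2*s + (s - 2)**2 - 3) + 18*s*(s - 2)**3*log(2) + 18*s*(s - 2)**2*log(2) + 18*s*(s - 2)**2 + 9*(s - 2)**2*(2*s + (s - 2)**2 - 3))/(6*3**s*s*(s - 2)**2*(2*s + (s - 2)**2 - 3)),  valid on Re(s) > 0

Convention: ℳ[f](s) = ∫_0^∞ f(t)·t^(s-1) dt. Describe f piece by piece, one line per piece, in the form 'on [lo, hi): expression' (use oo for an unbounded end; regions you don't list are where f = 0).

on [0, 1/3): 3/2
on [1/3, 2/3): log(3*t/2)/t
on [2/3, 1): 2*log(3*t/2)/(3*t**2)
on [1, oo): 2*exp(-3*t/2)/(3*t**2)

peel off the shared t-power: 3*t/2 on [0, 1/3); log(3*t/2) on [1/3, 2/3); 2*log(3*t/2)/(3*t) on [2/3, 1); …
reversing the common scale on t: t on [0, 1/2); log(t) on [1/2, 1); log(t)/t on [1, 3/2); …
undo the shared t-power: t**2 on [0, 1/2); t*log(t) on [1/2, 1); log(t) on [1, 3/2); …
integrate the 4 segments split at 1/3, 2/3, 1, then add the results
∫ 3/2·t^(s-1) over [0, 1/3)
between 1/3 and 2/3 the integrand is log(3*t/2)/t·t^(s-1)
segment [2/3, 1) carries 2*log(3*t/2)/(3*t**2); integrate it
over [1, ∞), the kernel integral of 2*exp(-3*t/2)/(3*t**2) enters the sum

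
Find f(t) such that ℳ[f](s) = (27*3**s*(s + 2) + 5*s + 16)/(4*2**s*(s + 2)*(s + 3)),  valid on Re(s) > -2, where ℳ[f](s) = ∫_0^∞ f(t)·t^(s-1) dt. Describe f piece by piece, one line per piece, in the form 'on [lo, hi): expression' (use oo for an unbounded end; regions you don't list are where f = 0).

integrate the 2 segments split at 1/2, then add the results
segment [0, 1/2) carries 6*t**2; integrate it
on [1/2, 3/2): add ∫ 2*t**3·t^(s-1) dt

on [0, 1/2): 6*t**2
on [1/2, 3/2): 2*t**3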